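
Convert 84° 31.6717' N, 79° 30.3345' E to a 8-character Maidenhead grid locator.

MR94sm06

Add 180° to longitude and 90° to latitude: 259.50558, 174.52786.
Field: lon ⌊259.50558/20⌋ = 12 → M; lat ⌊174.52786/10⌋ = 17 → R.
Square: lon ⌊19.50558/2⌋ = 9; lat ⌊4.52786/1⌋ = 4.
Subsquare: lon ⌊1.50558/0.0833333⌋ = 18 → s; lat ⌊0.52786/0.0416667⌋ = 12 → m.
Extended square: lon ⌊0.00558/0.00833333⌋ = 0; lat ⌊0.02786/0.00416667⌋ = 6.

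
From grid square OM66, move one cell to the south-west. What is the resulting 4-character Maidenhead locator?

Longitude square 6; −1 → 5.
Latitude square 6; −1 → 5.

OM55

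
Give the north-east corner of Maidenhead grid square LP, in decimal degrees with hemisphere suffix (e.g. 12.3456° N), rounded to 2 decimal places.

Field L=11, P=15: +11·20° lon, +15·10° lat → SW at lon 40°, lat 60°.
Cell spans 20° lon × 10° lat. NE corner is SW corner plus one full cell.
latitude 70.00° N, longitude 60.00° E.

70.00° N, 60.00° E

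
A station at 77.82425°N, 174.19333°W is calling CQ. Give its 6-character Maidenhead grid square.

AQ27vt

Offset from 180°W / 90°S: lon 5.8067°, lat 167.8243°.
Field: 5.8067/20 → 0 → A, 167.8243/10 → 16 → Q; chars AQ.
Square: 5.8067/2 → 2, 7.8243/1 → 7; chars 27.
Subsquare: 1.8067/0.0833333 → 21 → v, 0.8243/0.0416667 → 19 → t; chars vt.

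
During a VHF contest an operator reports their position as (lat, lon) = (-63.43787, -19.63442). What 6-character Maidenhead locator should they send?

IC06en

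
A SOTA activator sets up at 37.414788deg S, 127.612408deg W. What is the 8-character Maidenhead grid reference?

CF62eo60

Shift to the Maidenhead origin (180°W, 90°S): lon 52.38759, lat 52.58521.
Field (20°×10°, letters A–R): lon ⌊52.38759/20⌋ = 2 → C; lat ⌊52.58521/10⌋ = 5 → F.
Square (2°×1°, digits 0–9): lon ⌊12.38759/2⌋ = 6; lat ⌊2.58521/1⌋ = 2.
Subsquare (5′×2.5′, letters a–x): lon ⌊0.38759/0.0833333⌋ = 4 → e; lat ⌊0.58521/0.0416667⌋ = 14 → o.
Extended square (30″×15″, digits 0–9): lon ⌊0.05426/0.00833333⌋ = 6; lat ⌊0.00188/0.00416667⌋ = 0.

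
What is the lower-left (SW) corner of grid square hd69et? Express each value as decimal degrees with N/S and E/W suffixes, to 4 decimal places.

Field H=7, D=3: +7·20° lon, +3·10° lat → SW at lon -40°, lat -60°.
Square 6, 9: +6·2° lon, +9·1° lat → SW at lon -28°, lat -51°.
Subsquare e=4, t=19: +4·0.0833333° lon, +19·0.0416667° lat → SW at lon -27.6667°, lat -50.2083°.
latitude 50.2083° S, longitude 27.6667° W.

50.2083° S, 27.6667° W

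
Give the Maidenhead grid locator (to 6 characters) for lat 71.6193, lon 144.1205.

Add 180° to longitude and 90° to latitude: 324.1205, 161.6193.
Field: 324.1205/20 → 16 → Q, 161.6193/10 → 16 → Q; chars QQ.
Square: 4.1205/2 → 2, 1.6193/1 → 1; chars 21.
Subsquare: 0.1205/0.0833333 → 1 → b, 0.6193/0.0416667 → 14 → o; chars bo.

QQ21bo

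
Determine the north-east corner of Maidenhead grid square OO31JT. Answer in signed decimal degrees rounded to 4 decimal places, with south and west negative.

Field O=14, O=14: +14·20° lon, +14·10° lat → SW at lon 100°, lat 50°.
Square 3, 1: +3·2° lon, +1·1° lat → SW at lon 106°, lat 51°.
Subsquare j=9, t=19: +9·0.0833333° lon, +19·0.0416667° lat → SW at lon 106.75°, lat 51.7917°.
Cell spans 0.0833333° lon × 0.0416667° lat. NE corner is SW corner plus one full cell.
latitude 51.8333, longitude 106.8333.

51.8333, 106.8333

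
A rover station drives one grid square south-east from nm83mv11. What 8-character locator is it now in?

Longitude extended square 1; +1 → 2.
Latitude extended square 1; −1 → 0.

NM83mv20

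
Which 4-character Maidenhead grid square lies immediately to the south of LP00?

LO09

Latitude square 0; −1 → -1, wraps to 9, carry into field.
Latitude field P = 15; −1 → 14 = O.
The longitude characters are unchanged.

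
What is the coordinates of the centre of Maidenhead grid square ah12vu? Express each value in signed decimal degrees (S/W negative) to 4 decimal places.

-17.1458, -176.2083

Field A=0, H=7: +0·20° lon, +7·10° lat → SW at lon -180°, lat -20°.
Square 1, 2: +1·2° lon, +2·1° lat → SW at lon -178°, lat -18°.
Subsquare v=21, u=20: +21·0.0833333° lon, +20·0.0416667° lat → SW at lon -176.25°, lat -17.1667°.
Cell spans 0.0833333° lon × 0.0416667° lat. Centre is SW corner plus half of each.
latitude -17.1458, longitude -176.2083.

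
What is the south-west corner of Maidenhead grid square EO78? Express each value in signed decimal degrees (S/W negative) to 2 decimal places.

58.00, -86.00

Field E=4, O=14: +4·20° lon, +14·10° lat → SW at lon -100°, lat 50°.
Square 7, 8: +7·2° lon, +8·1° lat → SW at lon -86°, lat 58°.
latitude 58.00, longitude -86.00.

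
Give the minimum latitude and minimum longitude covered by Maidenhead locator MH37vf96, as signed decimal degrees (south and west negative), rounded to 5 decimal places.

-12.76667, 67.82500

Field M=12, H=7: +12·20° lon, +7·10° lat → SW at lon 60°, lat -20°.
Square 3, 7: +3·2° lon, +7·1° lat → SW at lon 66°, lat -13°.
Subsquare v=21, f=5: +21·0.0833333° lon, +5·0.0416667° lat → SW at lon 67.75°, lat -12.7917°.
Extended square 9, 6: +9·0.00833333° lon, +6·0.00416667° lat → SW at lon 67.825°, lat -12.7667°.
latitude -12.76667, longitude 67.82500.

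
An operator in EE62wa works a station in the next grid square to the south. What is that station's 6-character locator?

Latitude subsquare a = 0; −1 → -1, wraps to 23 = x, carry into square.
Latitude square 2; −1 → 1.
The longitude characters are unchanged.

EE61wx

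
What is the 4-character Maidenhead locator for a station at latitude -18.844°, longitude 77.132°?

MH81

Shift to the Maidenhead origin (180°W, 90°S): lon 257.13, lat 71.16.
Field: 257.13/20 → 12 → M, 71.16/10 → 7 → H; chars MH.
Square: 17.13/2 → 8, 1.16/1 → 1; chars 81.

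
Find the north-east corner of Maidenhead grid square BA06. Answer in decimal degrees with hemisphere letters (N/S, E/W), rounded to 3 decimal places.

83.000° S, 158.000° W

Field B=1, A=0: +1·20° lon, +0·10° lat → SW at lon -160°, lat -90°.
Square 0, 6: +0·2° lon, +6·1° lat → SW at lon -160°, lat -84°.
Cell spans 2° lon × 1° lat. NE corner is SW corner plus one full cell.
latitude 83.000° S, longitude 158.000° W.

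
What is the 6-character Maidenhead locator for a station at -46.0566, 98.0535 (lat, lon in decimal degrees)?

NE93aw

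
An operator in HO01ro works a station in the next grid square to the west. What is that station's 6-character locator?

Longitude subsquare r = 17; −1 → 16 = q.
The latitude characters are unchanged.

HO01qo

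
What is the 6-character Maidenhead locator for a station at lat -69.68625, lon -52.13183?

Offset from 180°W / 90°S: lon 127.8682°, lat 20.3137°.
Field: lon ⌊127.8682/20⌋ = 6 → G; lat ⌊20.3137/10⌋ = 2 → C.
Square: lon ⌊7.8682/2⌋ = 3; lat ⌊0.3137/1⌋ = 0.
Subsquare: lon ⌊1.8682/0.0833333⌋ = 22 → w; lat ⌊0.3137/0.0416667⌋ = 7 → h.

GC30wh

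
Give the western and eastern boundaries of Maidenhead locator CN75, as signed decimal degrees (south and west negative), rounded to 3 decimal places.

-126.000, -124.000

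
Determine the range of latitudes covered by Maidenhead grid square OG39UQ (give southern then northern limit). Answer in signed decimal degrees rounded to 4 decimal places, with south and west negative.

-20.3333, -20.2917

Field O=14, G=6: +14·20° lon, +6·10° lat → SW at lon 100°, lat -30°.
Square 3, 9: +3·2° lon, +9·1° lat → SW at lon 106°, lat -21°.
Subsquare u=20, q=16: +20·0.0833333° lon, +16·0.0416667° lat → SW at lon 107.667°, lat -20.3333°.
Cell spans 0.0833333° lon × 0.0416667° lat.
south -20.3333, north -20.2917.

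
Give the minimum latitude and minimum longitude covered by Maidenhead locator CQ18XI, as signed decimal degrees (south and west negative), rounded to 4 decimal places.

78.3333, -136.0833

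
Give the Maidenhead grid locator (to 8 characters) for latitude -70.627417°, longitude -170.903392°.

Offset from 180°W / 90°S: lon 9.09661°, lat 19.37258°.
Field (20°×10°, letters A–R): lon ⌊9.09661/20⌋ = 0 → A; lat ⌊19.37258/10⌋ = 1 → B.
Square (2°×1°, digits 0–9): lon ⌊9.09661/2⌋ = 4; lat ⌊9.37258/1⌋ = 9.
Subsquare (5′×2.5′, letters a–x): lon ⌊1.09661/0.0833333⌋ = 13 → n; lat ⌊0.37258/0.0416667⌋ = 8 → i.
Extended square (30″×15″, digits 0–9): lon ⌊0.01327/0.00833333⌋ = 1; lat ⌊0.03925/0.00416667⌋ = 9.

AB49ni19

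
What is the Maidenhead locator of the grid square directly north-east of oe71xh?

Longitude subsquare x = 23; +1 → 24, wraps to 0 = a, carry into square.
Longitude square 7; +1 → 8.
Latitude subsquare h = 7; +1 → 8 = i.

OE81ai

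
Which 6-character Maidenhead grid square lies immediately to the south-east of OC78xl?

Longitude subsquare x = 23; +1 → 24, wraps to 0 = a, carry into square.
Longitude square 7; +1 → 8.
Latitude subsquare l = 11; −1 → 10 = k.

OC88ak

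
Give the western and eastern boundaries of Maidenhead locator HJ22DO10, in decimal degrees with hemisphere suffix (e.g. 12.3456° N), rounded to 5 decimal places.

Field H=7, J=9: +7·20° lon, +9·10° lat → SW at lon -40°, lat 0°.
Square 2, 2: +2·2° lon, +2·1° lat → SW at lon -36°, lat 2°.
Subsquare d=3, o=14: +3·0.0833333° lon, +14·0.0416667° lat → SW at lon -35.75°, lat 2.58333°.
Extended square 1, 0: +1·0.00833333° lon, +0·0.00416667° lat → SW at lon -35.7417°, lat 2.58333°.
Cell spans 0.00833333° lon × 0.00416667° lat.
west 35.74167° W, east 35.73333° W.

35.74167° W, 35.73333° W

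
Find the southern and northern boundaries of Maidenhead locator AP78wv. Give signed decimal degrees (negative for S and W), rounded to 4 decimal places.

Field A=0, P=15: +0·20° lon, +15·10° lat → SW at lon -180°, lat 60°.
Square 7, 8: +7·2° lon, +8·1° lat → SW at lon -166°, lat 68°.
Subsquare w=22, v=21: +22·0.0833333° lon, +21·0.0416667° lat → SW at lon -164.167°, lat 68.875°.
Cell spans 0.0833333° lon × 0.0416667° lat.
south 68.8750, north 68.9167.

68.8750, 68.9167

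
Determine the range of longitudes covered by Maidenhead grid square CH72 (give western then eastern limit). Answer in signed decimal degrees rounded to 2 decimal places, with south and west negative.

Field C=2, H=7: +2·20° lon, +7·10° lat → SW at lon -140°, lat -20°.
Square 7, 2: +7·2° lon, +2·1° lat → SW at lon -126°, lat -18°.
Cell spans 2° lon × 1° lat.
west -126.00, east -124.00.

-126.00, -124.00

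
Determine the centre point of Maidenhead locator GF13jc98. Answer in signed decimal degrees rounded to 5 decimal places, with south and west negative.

-36.88125, -57.17083

Field G=6, F=5: +6·20° lon, +5·10° lat → SW at lon -60°, lat -40°.
Square 1, 3: +1·2° lon, +3·1° lat → SW at lon -58°, lat -37°.
Subsquare j=9, c=2: +9·0.0833333° lon, +2·0.0416667° lat → SW at lon -57.25°, lat -36.9167°.
Extended square 9, 8: +9·0.00833333° lon, +8·0.00416667° lat → SW at lon -57.175°, lat -36.8833°.
Cell spans 0.00833333° lon × 0.00416667° lat. Centre is SW corner plus half of each.
latitude -36.88125, longitude -57.17083.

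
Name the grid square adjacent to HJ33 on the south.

Latitude square 3; −1 → 2.
The longitude characters are unchanged.

HJ32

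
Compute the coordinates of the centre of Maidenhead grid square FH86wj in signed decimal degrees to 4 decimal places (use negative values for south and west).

-13.6042, -62.1250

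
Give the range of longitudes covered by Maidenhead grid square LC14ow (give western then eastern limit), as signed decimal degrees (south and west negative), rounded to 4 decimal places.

43.1667, 43.2500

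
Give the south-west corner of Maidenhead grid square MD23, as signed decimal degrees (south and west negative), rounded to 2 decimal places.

-57.00, 64.00

Field M=12, D=3: +12·20° lon, +3·10° lat → SW at lon 60°, lat -60°.
Square 2, 3: +2·2° lon, +3·1° lat → SW at lon 64°, lat -57°.
latitude -57.00, longitude 64.00.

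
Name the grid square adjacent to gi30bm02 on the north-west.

GI30am93

Longitude extended square 0; −1 → -1, wraps to 9, carry into subsquare.
Longitude subsquare b = 1; −1 → 0 = a.
Latitude extended square 2; +1 → 3.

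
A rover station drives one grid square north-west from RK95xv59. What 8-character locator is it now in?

Longitude extended square 5; −1 → 4.
Latitude extended square 9; +1 → 10, wraps to 0, carry into subsquare.
Latitude subsquare v = 21; +1 → 22 = w.

RK95xw40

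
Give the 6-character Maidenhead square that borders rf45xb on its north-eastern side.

RF55ac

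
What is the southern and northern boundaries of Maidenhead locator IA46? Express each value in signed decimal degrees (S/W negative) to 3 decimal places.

-84.000, -83.000

Field I=8, A=0: +8·20° lon, +0·10° lat → SW at lon -20°, lat -90°.
Square 4, 6: +4·2° lon, +6·1° lat → SW at lon -12°, lat -84°.
Cell spans 2° lon × 1° lat.
south -84.000, north -83.000.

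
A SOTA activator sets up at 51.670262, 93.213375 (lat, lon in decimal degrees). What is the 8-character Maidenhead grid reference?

Shift to the Maidenhead origin (180°W, 90°S): lon 273.21337, lat 141.67026.
Field: lon ⌊273.21337/20⌋ = 13 → N; lat ⌊141.67026/10⌋ = 14 → O.
Square: lon ⌊13.21337/2⌋ = 6; lat ⌊1.67026/1⌋ = 1.
Subsquare: lon ⌊1.21337/0.0833333⌋ = 14 → o; lat ⌊0.67026/0.0416667⌋ = 16 → q.
Extended square: lon ⌊0.04671/0.00833333⌋ = 5; lat ⌊0.00360/0.00416667⌋ = 0.

NO61oq50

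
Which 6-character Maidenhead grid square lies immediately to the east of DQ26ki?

Longitude subsquare k = 10; +1 → 11 = l.
The latitude characters are unchanged.

DQ26li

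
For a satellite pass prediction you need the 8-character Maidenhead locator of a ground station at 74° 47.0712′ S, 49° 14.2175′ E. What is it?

LB45of81

Add 180° to longitude and 90° to latitude: 229.23696, 15.21548.
Field: lon ⌊229.23696/20⌋ = 11 → L; lat ⌊15.21548/10⌋ = 1 → B.
Square: lon ⌊9.23696/2⌋ = 4; lat ⌊5.21548/1⌋ = 5.
Subsquare: lon ⌊1.23696/0.0833333⌋ = 14 → o; lat ⌊0.21548/0.0416667⌋ = 5 → f.
Extended square: lon ⌊0.07029/0.00833333⌋ = 8; lat ⌊0.00715/0.00416667⌋ = 1.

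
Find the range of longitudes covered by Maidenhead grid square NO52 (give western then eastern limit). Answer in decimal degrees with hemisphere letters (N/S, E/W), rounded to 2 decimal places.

Field N=13, O=14: +13·20° lon, +14·10° lat → SW at lon 80°, lat 50°.
Square 5, 2: +5·2° lon, +2·1° lat → SW at lon 90°, lat 52°.
Cell spans 2° lon × 1° lat.
west 90.00° E, east 92.00° E.

90.00° E, 92.00° E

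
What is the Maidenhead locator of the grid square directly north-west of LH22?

LH13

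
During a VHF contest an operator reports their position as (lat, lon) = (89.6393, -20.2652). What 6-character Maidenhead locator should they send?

HR99up

Add 180° to longitude and 90° to latitude: 159.7348, 179.6393.
Field: lon ⌊159.7348/20⌋ = 7 → H; lat ⌊179.6393/10⌋ = 17 → R.
Square: lon ⌊19.7348/2⌋ = 9; lat ⌊9.6393/1⌋ = 9.
Subsquare: lon ⌊1.7348/0.0833333⌋ = 20 → u; lat ⌊0.6393/0.0416667⌋ = 15 → p.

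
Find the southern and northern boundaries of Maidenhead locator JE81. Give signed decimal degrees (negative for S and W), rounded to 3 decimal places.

Field J=9, E=4: +9·20° lon, +4·10° lat → SW at lon 0°, lat -50°.
Square 8, 1: +8·2° lon, +1·1° lat → SW at lon 16°, lat -49°.
Cell spans 2° lon × 1° lat.
south -49.000, north -48.000.

-49.000, -48.000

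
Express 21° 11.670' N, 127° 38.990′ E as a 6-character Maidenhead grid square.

Shift to the Maidenhead origin (180°W, 90°S): lon 307.6498, lat 111.1945.
Field: 307.6498/20 → 15 → P, 111.1945/10 → 11 → L; chars PL.
Square: 7.6498/2 → 3, 1.1945/1 → 1; chars 31.
Subsquare: 1.6498/0.0833333 → 19 → t, 0.1945/0.0416667 → 4 → e; chars te.

PL31te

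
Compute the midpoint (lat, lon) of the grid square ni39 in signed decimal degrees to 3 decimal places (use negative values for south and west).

Field N=13, I=8: +13·20° lon, +8·10° lat → SW at lon 80°, lat -10°.
Square 3, 9: +3·2° lon, +9·1° lat → SW at lon 86°, lat -1°.
Cell spans 2° lon × 1° lat. Centre is SW corner plus half of each.
latitude -0.500, longitude 87.000.

-0.500, 87.000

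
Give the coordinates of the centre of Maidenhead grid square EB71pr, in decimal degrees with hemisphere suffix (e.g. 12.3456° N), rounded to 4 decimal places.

78.2708° S, 84.7083° W

Field E=4, B=1: +4·20° lon, +1·10° lat → SW at lon -100°, lat -80°.
Square 7, 1: +7·2° lon, +1·1° lat → SW at lon -86°, lat -79°.
Subsquare p=15, r=17: +15·0.0833333° lon, +17·0.0416667° lat → SW at lon -84.75°, lat -78.2917°.
Cell spans 0.0833333° lon × 0.0416667° lat. Centre is SW corner plus half of each.
latitude 78.2708° S, longitude 84.7083° W.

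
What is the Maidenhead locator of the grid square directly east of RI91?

Longitude square 9; +1 → 10, wraps to 0, carry into field.
Longitude field R = 17; +1 → 18, wraps to 0 = A, wrapping around the antimeridian.
The latitude characters are unchanged.

AI01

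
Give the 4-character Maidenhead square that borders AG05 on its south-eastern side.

AG14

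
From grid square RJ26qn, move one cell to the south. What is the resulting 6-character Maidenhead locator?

Latitude subsquare n = 13; −1 → 12 = m.
The longitude characters are unchanged.

RJ26qm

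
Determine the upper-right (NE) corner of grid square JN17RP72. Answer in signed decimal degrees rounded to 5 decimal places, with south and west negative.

47.63750, 3.48333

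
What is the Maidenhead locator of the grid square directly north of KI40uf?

Latitude subsquare f = 5; +1 → 6 = g.
The longitude characters are unchanged.

KI40ug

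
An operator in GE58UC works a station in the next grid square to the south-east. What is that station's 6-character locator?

GE58vb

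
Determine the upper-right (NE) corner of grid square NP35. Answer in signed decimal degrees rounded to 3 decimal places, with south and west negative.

Field N=13, P=15: +13·20° lon, +15·10° lat → SW at lon 80°, lat 60°.
Square 3, 5: +3·2° lon, +5·1° lat → SW at lon 86°, lat 65°.
Cell spans 2° lon × 1° lat. NE corner is SW corner plus one full cell.
latitude 66.000, longitude 88.000.

66.000, 88.000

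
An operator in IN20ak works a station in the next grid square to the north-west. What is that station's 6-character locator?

Longitude subsquare a = 0; −1 → -1, wraps to 23 = x, carry into square.
Longitude square 2; −1 → 1.
Latitude subsquare k = 10; +1 → 11 = l.

IN10xl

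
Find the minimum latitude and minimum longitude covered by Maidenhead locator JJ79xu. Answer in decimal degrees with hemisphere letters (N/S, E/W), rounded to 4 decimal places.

Field J=9, J=9: +9·20° lon, +9·10° lat → SW at lon 0°, lat 0°.
Square 7, 9: +7·2° lon, +9·1° lat → SW at lon 14°, lat 9°.
Subsquare x=23, u=20: +23·0.0833333° lon, +20·0.0416667° lat → SW at lon 15.9167°, lat 9.83333°.
latitude 9.8333° N, longitude 15.9167° E.

9.8333° N, 15.9167° E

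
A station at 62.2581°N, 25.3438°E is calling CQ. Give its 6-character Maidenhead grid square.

KP22qg

Shift to the Maidenhead origin (180°W, 90°S): lon 205.3438, lat 152.2581.
Field: lon ⌊205.3438/20⌋ = 10 → K; lat ⌊152.2581/10⌋ = 15 → P.
Square: lon ⌊5.3438/2⌋ = 2; lat ⌊2.2581/1⌋ = 2.
Subsquare: lon ⌊1.3438/0.0833333⌋ = 16 → q; lat ⌊0.2581/0.0416667⌋ = 6 → g.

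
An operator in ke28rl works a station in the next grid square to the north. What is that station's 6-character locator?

KE28rm

Latitude subsquare l = 11; +1 → 12 = m.
The longitude characters are unchanged.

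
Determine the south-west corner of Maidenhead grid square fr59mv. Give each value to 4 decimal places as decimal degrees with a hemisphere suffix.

89.8750° N, 69.0000° W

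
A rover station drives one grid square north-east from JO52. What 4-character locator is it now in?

Longitude square 5; +1 → 6.
Latitude square 2; +1 → 3.

JO63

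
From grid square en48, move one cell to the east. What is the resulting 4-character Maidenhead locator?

EN58

Longitude square 4; +1 → 5.
The latitude characters are unchanged.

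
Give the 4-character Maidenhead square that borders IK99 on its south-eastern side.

JK08

Longitude square 9; +1 → 10, wraps to 0, carry into field.
Longitude field I = 8; +1 → 9 = J.
Latitude square 9; −1 → 8.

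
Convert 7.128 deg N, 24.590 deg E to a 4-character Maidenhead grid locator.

KJ27

Add 180° to longitude and 90° to latitude: 204.59, 97.13.
Field: lon ⌊204.59/20⌋ = 10 → K; lat ⌊97.13/10⌋ = 9 → J.
Square: lon ⌊4.59/2⌋ = 2; lat ⌊7.13/1⌋ = 7.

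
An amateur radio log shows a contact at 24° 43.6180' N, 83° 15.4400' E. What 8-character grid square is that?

Add 180° to longitude and 90° to latitude: 263.25733, 114.72697.
Field: lon ⌊263.25733/20⌋ = 13 → N; lat ⌊114.72697/10⌋ = 11 → L.
Square: lon ⌊3.25733/2⌋ = 1; lat ⌊4.72697/1⌋ = 4.
Subsquare: lon ⌊1.25733/0.0833333⌋ = 15 → p; lat ⌊0.72697/0.0416667⌋ = 17 → r.
Extended square: lon ⌊0.00733/0.00833333⌋ = 0; lat ⌊0.01863/0.00416667⌋ = 4.

NL14pr04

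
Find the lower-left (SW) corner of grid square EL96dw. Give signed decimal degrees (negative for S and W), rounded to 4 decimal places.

26.9167, -81.7500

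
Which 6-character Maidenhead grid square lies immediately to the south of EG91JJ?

Latitude subsquare j = 9; −1 → 8 = i.
The longitude characters are unchanged.

EG91ji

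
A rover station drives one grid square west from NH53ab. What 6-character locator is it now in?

Longitude subsquare a = 0; −1 → -1, wraps to 23 = x, carry into square.
Longitude square 5; −1 → 4.
The latitude characters are unchanged.

NH43xb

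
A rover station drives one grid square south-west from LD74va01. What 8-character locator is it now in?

LD74ua90

Longitude extended square 0; −1 → -1, wraps to 9, carry into subsquare.
Longitude subsquare v = 21; −1 → 20 = u.
Latitude extended square 1; −1 → 0.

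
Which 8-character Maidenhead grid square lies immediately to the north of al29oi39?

Latitude extended square 9; +1 → 10, wraps to 0, carry into subsquare.
Latitude subsquare i = 8; +1 → 9 = j.
The longitude characters are unchanged.

AL29oj30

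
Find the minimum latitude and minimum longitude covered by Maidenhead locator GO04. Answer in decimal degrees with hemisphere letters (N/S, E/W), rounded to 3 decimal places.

Field G=6, O=14: +6·20° lon, +14·10° lat → SW at lon -60°, lat 50°.
Square 0, 4: +0·2° lon, +4·1° lat → SW at lon -60°, lat 54°.
latitude 54.000° N, longitude 60.000° W.

54.000° N, 60.000° W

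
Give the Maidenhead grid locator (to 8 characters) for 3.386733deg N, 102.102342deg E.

Add 180° to longitude and 90° to latitude: 282.10234, 93.38673.
Field (20°×10°, letters A–R): lon ⌊282.10234/20⌋ = 14 → O; lat ⌊93.38673/10⌋ = 9 → J.
Square (2°×1°, digits 0–9): lon ⌊2.10234/2⌋ = 1; lat ⌊3.38673/1⌋ = 3.
Subsquare (5′×2.5′, letters a–x): lon ⌊0.10234/0.0833333⌋ = 1 → b; lat ⌊0.38673/0.0416667⌋ = 9 → j.
Extended square (30″×15″, digits 0–9): lon ⌊0.01901/0.00833333⌋ = 2; lat ⌊0.01173/0.00416667⌋ = 2.

OJ13bj22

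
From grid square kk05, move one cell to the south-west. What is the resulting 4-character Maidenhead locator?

Longitude square 0; −1 → -1, wraps to 9, carry into field.
Longitude field K = 10; −1 → 9 = J.
Latitude square 5; −1 → 4.

JK94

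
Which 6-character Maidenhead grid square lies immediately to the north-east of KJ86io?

KJ86jp

Longitude subsquare i = 8; +1 → 9 = j.
Latitude subsquare o = 14; +1 → 15 = p.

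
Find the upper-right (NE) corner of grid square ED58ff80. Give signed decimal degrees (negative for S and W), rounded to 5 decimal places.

Field E=4, D=3: +4·20° lon, +3·10° lat → SW at lon -100°, lat -60°.
Square 5, 8: +5·2° lon, +8·1° lat → SW at lon -90°, lat -52°.
Subsquare f=5, f=5: +5·0.0833333° lon, +5·0.0416667° lat → SW at lon -89.5833°, lat -51.7917°.
Extended square 8, 0: +8·0.00833333° lon, +0·0.00416667° lat → SW at lon -89.5167°, lat -51.7917°.
Cell spans 0.00833333° lon × 0.00416667° lat. NE corner is SW corner plus one full cell.
latitude -51.78750, longitude -89.50833.

-51.78750, -89.50833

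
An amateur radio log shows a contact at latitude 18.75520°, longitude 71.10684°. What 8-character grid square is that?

MK58ns21

Add 180° to longitude and 90° to latitude: 251.10684, 108.75520.
Field: lon ⌊251.10684/20⌋ = 12 → M; lat ⌊108.75520/10⌋ = 10 → K.
Square: lon ⌊11.10684/2⌋ = 5; lat ⌊8.75520/1⌋ = 8.
Subsquare: lon ⌊1.10684/0.0833333⌋ = 13 → n; lat ⌊0.75520/0.0416667⌋ = 18 → s.
Extended square: lon ⌊0.02351/0.00833333⌋ = 2; lat ⌊0.00520/0.00416667⌋ = 1.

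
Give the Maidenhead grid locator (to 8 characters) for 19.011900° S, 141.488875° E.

QH00rx87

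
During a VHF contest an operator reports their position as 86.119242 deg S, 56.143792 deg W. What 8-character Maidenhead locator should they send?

Offset from 180°W / 90°S: lon 123.85621°, lat 3.88076°.
Field (20°×10°, letters A–R): 123.85621/20 → 6 → G, 3.88076/10 → 0 → A; chars GA.
Square (2°×1°, digits 0–9): 3.85621/2 → 1, 3.88076/1 → 3; chars 13.
Subsquare (5′×2.5′, letters a–x): 1.85621/0.0833333 → 22 → w, 0.88076/0.0416667 → 21 → v; chars wv.
Extended square (30″×15″, digits 0–9): 0.02287/0.00833333 → 2, 0.00576/0.00416667 → 1; chars 21.

GA13wv21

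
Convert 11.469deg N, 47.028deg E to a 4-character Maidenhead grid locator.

Offset from 180°W / 90°S: lon 227.03°, lat 101.47°.
Field: 227.03/20 → 11 → L, 101.47/10 → 10 → K; chars LK.
Square: 7.03/2 → 3, 1.47/1 → 1; chars 31.

LK31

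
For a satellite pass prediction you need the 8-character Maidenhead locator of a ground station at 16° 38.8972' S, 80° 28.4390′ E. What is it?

NH03fi64

Shift to the Maidenhead origin (180°W, 90°S): lon 260.47398, lat 73.35171.
Field: lon ⌊260.47398/20⌋ = 13 → N; lat ⌊73.35171/10⌋ = 7 → H.
Square: lon ⌊0.47398/2⌋ = 0; lat ⌊3.35171/1⌋ = 3.
Subsquare: lon ⌊0.47398/0.0833333⌋ = 5 → f; lat ⌊0.35171/0.0416667⌋ = 8 → i.
Extended square: lon ⌊0.05732/0.00833333⌋ = 6; lat ⌊0.01838/0.00416667⌋ = 4.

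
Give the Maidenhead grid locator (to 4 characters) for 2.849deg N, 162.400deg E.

Shift to the Maidenhead origin (180°W, 90°S): lon 342.40, lat 92.85.
Field: lon ⌊342.40/20⌋ = 17 → R; lat ⌊92.85/10⌋ = 9 → J.
Square: lon ⌊2.40/2⌋ = 1; lat ⌊2.85/1⌋ = 2.

RJ12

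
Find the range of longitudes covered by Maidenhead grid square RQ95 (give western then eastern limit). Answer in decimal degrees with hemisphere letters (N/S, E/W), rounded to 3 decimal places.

Field R=17, Q=16: +17·20° lon, +16·10° lat → SW at lon 160°, lat 70°.
Square 9, 5: +9·2° lon, +5·1° lat → SW at lon 178°, lat 75°.
Cell spans 2° lon × 1° lat.
west 178.000° E, east 180.000° E.

178.000° E, 180.000° E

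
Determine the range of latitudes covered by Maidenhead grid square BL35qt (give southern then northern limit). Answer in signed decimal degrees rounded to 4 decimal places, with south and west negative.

Field B=1, L=11: +1·20° lon, +11·10° lat → SW at lon -160°, lat 20°.
Square 3, 5: +3·2° lon, +5·1° lat → SW at lon -154°, lat 25°.
Subsquare q=16, t=19: +16·0.0833333° lon, +19·0.0416667° lat → SW at lon -152.667°, lat 25.7917°.
Cell spans 0.0833333° lon × 0.0416667° lat.
south 25.7917, north 25.8333.

25.7917, 25.8333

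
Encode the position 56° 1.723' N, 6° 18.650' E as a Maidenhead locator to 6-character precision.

JO36da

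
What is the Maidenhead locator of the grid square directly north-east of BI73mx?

BI74na

Longitude subsquare m = 12; +1 → 13 = n.
Latitude subsquare x = 23; +1 → 24, wraps to 0 = a, carry into square.
Latitude square 3; +1 → 4.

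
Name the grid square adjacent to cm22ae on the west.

CM12xe

Longitude subsquare a = 0; −1 → -1, wraps to 23 = x, carry into square.
Longitude square 2; −1 → 1.
The latitude characters are unchanged.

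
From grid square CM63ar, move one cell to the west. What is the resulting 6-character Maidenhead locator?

CM53xr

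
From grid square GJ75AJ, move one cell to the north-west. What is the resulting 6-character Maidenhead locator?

Longitude subsquare a = 0; −1 → -1, wraps to 23 = x, carry into square.
Longitude square 7; −1 → 6.
Latitude subsquare j = 9; +1 → 10 = k.

GJ65xk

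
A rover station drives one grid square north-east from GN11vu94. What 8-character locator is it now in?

GN11wu05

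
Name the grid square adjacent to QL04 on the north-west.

PL95

Longitude square 0; −1 → -1, wraps to 9, carry into field.
Longitude field Q = 16; −1 → 15 = P.
Latitude square 4; +1 → 5.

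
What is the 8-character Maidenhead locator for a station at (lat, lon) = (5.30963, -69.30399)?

FJ55ih34

Add 180° to longitude and 90° to latitude: 110.69601, 95.30963.
Field: 110.69601/20 → 5 → F, 95.30963/10 → 9 → J; chars FJ.
Square: 10.69601/2 → 5, 5.30963/1 → 5; chars 55.
Subsquare: 0.69601/0.0833333 → 8 → i, 0.30963/0.0416667 → 7 → h; chars ih.
Extended square: 0.02934/0.00833333 → 3, 0.01796/0.00416667 → 4; chars 34.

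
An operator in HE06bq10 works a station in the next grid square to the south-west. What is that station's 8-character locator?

HE06bp09

Longitude extended square 1; −1 → 0.
Latitude extended square 0; −1 → -1, wraps to 9, carry into subsquare.
Latitude subsquare q = 16; −1 → 15 = p.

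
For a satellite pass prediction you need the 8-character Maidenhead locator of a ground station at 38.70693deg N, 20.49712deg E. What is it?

KM08fq99

Add 180° to longitude and 90° to latitude: 200.49712, 128.70693.
Field: lon ⌊200.49712/20⌋ = 10 → K; lat ⌊128.70693/10⌋ = 12 → M.
Square: lon ⌊0.49712/2⌋ = 0; lat ⌊8.70693/1⌋ = 8.
Subsquare: lon ⌊0.49712/0.0833333⌋ = 5 → f; lat ⌊0.70693/0.0416667⌋ = 16 → q.
Extended square: lon ⌊0.08045/0.00833333⌋ = 9; lat ⌊0.04026/0.00416667⌋ = 9.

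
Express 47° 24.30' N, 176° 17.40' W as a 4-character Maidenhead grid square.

Shift to the Maidenhead origin (180°W, 90°S): lon 3.71, lat 137.41.
Field: 3.71/20 → 0 → A, 137.41/10 → 13 → N; chars AN.
Square: 3.71/2 → 1, 7.41/1 → 7; chars 17.

AN17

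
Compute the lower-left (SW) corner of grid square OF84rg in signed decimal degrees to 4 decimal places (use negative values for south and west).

-35.7500, 117.4167

Field O=14, F=5: +14·20° lon, +5·10° lat → SW at lon 100°, lat -40°.
Square 8, 4: +8·2° lon, +4·1° lat → SW at lon 116°, lat -36°.
Subsquare r=17, g=6: +17·0.0833333° lon, +6·0.0416667° lat → SW at lon 117.417°, lat -35.75°.
latitude -35.7500, longitude 117.4167.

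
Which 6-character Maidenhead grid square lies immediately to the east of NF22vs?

NF22ws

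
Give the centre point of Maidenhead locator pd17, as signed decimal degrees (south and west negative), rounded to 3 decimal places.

-52.500, 123.000

Field P=15, D=3: +15·20° lon, +3·10° lat → SW at lon 120°, lat -60°.
Square 1, 7: +1·2° lon, +7·1° lat → SW at lon 122°, lat -53°.
Cell spans 2° lon × 1° lat. Centre is SW corner plus half of each.
latitude -52.500, longitude 123.000.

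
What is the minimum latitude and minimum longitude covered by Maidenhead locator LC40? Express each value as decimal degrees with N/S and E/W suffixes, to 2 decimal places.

70.00° S, 48.00° E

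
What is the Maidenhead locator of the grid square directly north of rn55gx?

Latitude subsquare x = 23; +1 → 24, wraps to 0 = a, carry into square.
Latitude square 5; +1 → 6.
The longitude characters are unchanged.

RN56ga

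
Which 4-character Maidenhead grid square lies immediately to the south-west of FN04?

EN93

Longitude square 0; −1 → -1, wraps to 9, carry into field.
Longitude field F = 5; −1 → 4 = E.
Latitude square 4; −1 → 3.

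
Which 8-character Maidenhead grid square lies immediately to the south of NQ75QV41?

Latitude extended square 1; −1 → 0.
The longitude characters are unchanged.

NQ75qv40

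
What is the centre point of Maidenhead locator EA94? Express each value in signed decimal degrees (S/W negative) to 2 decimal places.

-85.50, -81.00

Field E=4, A=0: +4·20° lon, +0·10° lat → SW at lon -100°, lat -90°.
Square 9, 4: +9·2° lon, +4·1° lat → SW at lon -82°, lat -86°.
Cell spans 2° lon × 1° lat. Centre is SW corner plus half of each.
latitude -85.50, longitude -81.00.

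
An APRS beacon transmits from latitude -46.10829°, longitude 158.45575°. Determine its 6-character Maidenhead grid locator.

QE93fv

Offset from 180°W / 90°S: lon 338.4557°, lat 43.8917°.
Field (20°×10°, letters A–R): lon ⌊338.4557/20⌋ = 16 → Q; lat ⌊43.8917/10⌋ = 4 → E.
Square (2°×1°, digits 0–9): lon ⌊18.4557/2⌋ = 9; lat ⌊3.8917/1⌋ = 3.
Subsquare (5′×2.5′, letters a–x): lon ⌊0.4557/0.0833333⌋ = 5 → f; lat ⌊0.8917/0.0416667⌋ = 21 → v.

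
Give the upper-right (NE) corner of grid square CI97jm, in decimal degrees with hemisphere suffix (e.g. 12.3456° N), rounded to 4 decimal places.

Field C=2, I=8: +2·20° lon, +8·10° lat → SW at lon -140°, lat -10°.
Square 9, 7: +9·2° lon, +7·1° lat → SW at lon -122°, lat -3°.
Subsquare j=9, m=12: +9·0.0833333° lon, +12·0.0416667° lat → SW at lon -121.25°, lat -2.5°.
Cell spans 0.0833333° lon × 0.0416667° lat. NE corner is SW corner plus one full cell.
latitude 2.4583° S, longitude 121.1667° W.

2.4583° S, 121.1667° W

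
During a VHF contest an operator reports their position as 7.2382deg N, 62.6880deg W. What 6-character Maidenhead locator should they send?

Shift to the Maidenhead origin (180°W, 90°S): lon 117.3120, lat 97.2382.
Field: 117.3120/20 → 5 → F, 97.2382/10 → 9 → J; chars FJ.
Square: 17.3120/2 → 8, 7.2382/1 → 7; chars 87.
Subsquare: 1.3120/0.0833333 → 15 → p, 0.2382/0.0416667 → 5 → f; chars pf.

FJ87pf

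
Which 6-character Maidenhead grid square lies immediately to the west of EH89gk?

EH89fk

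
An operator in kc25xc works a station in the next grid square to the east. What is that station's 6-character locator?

Longitude subsquare x = 23; +1 → 24, wraps to 0 = a, carry into square.
Longitude square 2; +1 → 3.
The latitude characters are unchanged.

KC35ac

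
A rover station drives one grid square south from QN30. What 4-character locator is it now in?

QM39

Latitude square 0; −1 → -1, wraps to 9, carry into field.
Latitude field N = 13; −1 → 12 = M.
The longitude characters are unchanged.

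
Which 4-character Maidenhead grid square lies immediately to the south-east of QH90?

Longitude square 9; +1 → 10, wraps to 0, carry into field.
Longitude field Q = 16; +1 → 17 = R.
Latitude square 0; −1 → -1, wraps to 9, carry into field.
Latitude field H = 7; −1 → 6 = G.

RG09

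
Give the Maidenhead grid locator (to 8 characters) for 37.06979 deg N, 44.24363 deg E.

Add 180° to longitude and 90° to latitude: 224.24363, 127.06979.
Field (20°×10°, letters A–R): lon ⌊224.24363/20⌋ = 11 → L; lat ⌊127.06979/10⌋ = 12 → M.
Square (2°×1°, digits 0–9): lon ⌊4.24363/2⌋ = 2; lat ⌊7.06979/1⌋ = 7.
Subsquare (5′×2.5′, letters a–x): lon ⌊0.24363/0.0833333⌋ = 2 → c; lat ⌊0.06979/0.0416667⌋ = 1 → b.
Extended square (30″×15″, digits 0–9): lon ⌊0.07696/0.00833333⌋ = 9; lat ⌊0.02812/0.00416667⌋ = 6.

LM27cb96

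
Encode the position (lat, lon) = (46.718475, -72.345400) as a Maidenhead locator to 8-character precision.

Add 180° to longitude and 90° to latitude: 107.65460, 136.71848.
Field (20°×10°, letters A–R): 107.65460/20 → 5 → F, 136.71848/10 → 13 → N; chars FN.
Square (2°×1°, digits 0–9): 7.65460/2 → 3, 6.71848/1 → 6; chars 36.
Subsquare (5′×2.5′, letters a–x): 1.65460/0.0833333 → 19 → t, 0.71848/0.0416667 → 17 → r; chars tr.
Extended square (30″×15″, digits 0–9): 0.07127/0.00833333 → 8, 0.01014/0.00416667 → 2; chars 82.

FN36tr82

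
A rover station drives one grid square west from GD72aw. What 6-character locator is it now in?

Longitude subsquare a = 0; −1 → -1, wraps to 23 = x, carry into square.
Longitude square 7; −1 → 6.
The latitude characters are unchanged.

GD62xw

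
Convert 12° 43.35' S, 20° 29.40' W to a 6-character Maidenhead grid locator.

Shift to the Maidenhead origin (180°W, 90°S): lon 159.5100, lat 77.2775.
Field: lon ⌊159.5100/20⌋ = 7 → H; lat ⌊77.2775/10⌋ = 7 → H.
Square: lon ⌊19.5100/2⌋ = 9; lat ⌊7.2775/1⌋ = 7.
Subsquare: lon ⌊1.5100/0.0833333⌋ = 18 → s; lat ⌊0.2775/0.0416667⌋ = 6 → g.

HH97sg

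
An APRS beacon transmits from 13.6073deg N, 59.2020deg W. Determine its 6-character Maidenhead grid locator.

Offset from 180°W / 90°S: lon 120.7980°, lat 103.6073°.
Field: 120.7980/20 → 6 → G, 103.6073/10 → 10 → K; chars GK.
Square: 0.7980/2 → 0, 3.6073/1 → 3; chars 03.
Subsquare: 0.7980/0.0833333 → 9 → j, 0.6073/0.0416667 → 14 → o; chars jo.

GK03jo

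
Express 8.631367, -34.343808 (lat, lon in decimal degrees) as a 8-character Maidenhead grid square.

Add 180° to longitude and 90° to latitude: 145.65619, 98.63137.
Field: lon ⌊145.65619/20⌋ = 7 → H; lat ⌊98.63137/10⌋ = 9 → J.
Square: lon ⌊5.65619/2⌋ = 2; lat ⌊8.63137/1⌋ = 8.
Subsquare: lon ⌊1.65619/0.0833333⌋ = 19 → t; lat ⌊0.63137/0.0416667⌋ = 15 → p.
Extended square: lon ⌊0.07286/0.00833333⌋ = 8; lat ⌊0.00637/0.00416667⌋ = 1.

HJ28tp81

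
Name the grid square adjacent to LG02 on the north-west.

KG93

Longitude square 0; −1 → -1, wraps to 9, carry into field.
Longitude field L = 11; −1 → 10 = K.
Latitude square 2; +1 → 3.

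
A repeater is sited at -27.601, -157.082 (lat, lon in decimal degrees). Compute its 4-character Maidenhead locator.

BG12

Shift to the Maidenhead origin (180°W, 90°S): lon 22.92, lat 62.40.
Field: lon ⌊22.92/20⌋ = 1 → B; lat ⌊62.40/10⌋ = 6 → G.
Square: lon ⌊2.92/2⌋ = 1; lat ⌊2.40/1⌋ = 2.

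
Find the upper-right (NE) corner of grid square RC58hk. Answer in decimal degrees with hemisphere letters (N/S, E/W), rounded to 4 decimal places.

61.5417° S, 170.6667° E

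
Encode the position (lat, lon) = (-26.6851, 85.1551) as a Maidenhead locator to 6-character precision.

NG23nh

Offset from 180°W / 90°S: lon 265.1551°, lat 63.3149°.
Field: lon ⌊265.1551/20⌋ = 13 → N; lat ⌊63.3149/10⌋ = 6 → G.
Square: lon ⌊5.1551/2⌋ = 2; lat ⌊3.3149/1⌋ = 3.
Subsquare: lon ⌊1.1551/0.0833333⌋ = 13 → n; lat ⌊0.3149/0.0416667⌋ = 7 → h.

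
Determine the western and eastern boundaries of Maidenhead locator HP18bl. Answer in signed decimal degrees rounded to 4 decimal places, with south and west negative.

Field H=7, P=15: +7·20° lon, +15·10° lat → SW at lon -40°, lat 60°.
Square 1, 8: +1·2° lon, +8·1° lat → SW at lon -38°, lat 68°.
Subsquare b=1, l=11: +1·0.0833333° lon, +11·0.0416667° lat → SW at lon -37.9167°, lat 68.4583°.
Cell spans 0.0833333° lon × 0.0416667° lat.
west -37.9167, east -37.8333.

-37.9167, -37.8333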